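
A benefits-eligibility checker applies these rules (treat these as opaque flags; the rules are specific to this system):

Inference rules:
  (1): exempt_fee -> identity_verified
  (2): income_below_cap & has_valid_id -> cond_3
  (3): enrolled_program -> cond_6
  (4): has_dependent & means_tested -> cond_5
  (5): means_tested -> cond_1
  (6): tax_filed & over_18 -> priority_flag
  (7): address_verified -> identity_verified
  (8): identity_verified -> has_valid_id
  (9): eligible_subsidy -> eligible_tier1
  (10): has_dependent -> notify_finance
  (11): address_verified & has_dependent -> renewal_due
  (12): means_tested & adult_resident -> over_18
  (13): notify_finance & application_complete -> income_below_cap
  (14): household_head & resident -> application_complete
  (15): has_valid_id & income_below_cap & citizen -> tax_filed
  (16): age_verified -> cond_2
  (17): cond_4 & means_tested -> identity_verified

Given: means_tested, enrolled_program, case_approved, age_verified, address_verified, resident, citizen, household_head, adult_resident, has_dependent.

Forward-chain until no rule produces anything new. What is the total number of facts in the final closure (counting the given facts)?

Round 1 — (3), (4), (5), (7), (10), (11), (12), (14), (16), derive cond_6, cond_5, cond_1, identity_verified, notify_finance, renewal_due, over_18, application_complete, cond_2.
Round 2 — (8), (13), derive has_valid_id, income_below_cap.
Round 3 — (2), (15), derive cond_3, tax_filed.
Round 4 — (6), derive priority_flag.
Closure: {address_verified, adult_resident, age_verified, application_complete, case_approved, citizen, cond_1, cond_2, cond_3, cond_5, cond_6, enrolled_program, has_dependent, has_valid_id, household_head, identity_verified, income_below_cap, means_tested, notify_finance, over_18, priority_flag, renewal_due, resident, tax_filed} — 24 facts.

24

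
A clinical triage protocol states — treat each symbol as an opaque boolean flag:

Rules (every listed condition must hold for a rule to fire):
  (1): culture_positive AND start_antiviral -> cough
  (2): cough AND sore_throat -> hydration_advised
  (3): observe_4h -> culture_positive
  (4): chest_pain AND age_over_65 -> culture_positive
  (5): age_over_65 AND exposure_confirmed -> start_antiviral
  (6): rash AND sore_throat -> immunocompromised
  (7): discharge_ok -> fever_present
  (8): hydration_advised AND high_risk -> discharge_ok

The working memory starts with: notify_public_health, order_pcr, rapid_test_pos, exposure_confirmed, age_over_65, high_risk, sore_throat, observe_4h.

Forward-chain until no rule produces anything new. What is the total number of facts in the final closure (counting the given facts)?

Round 1 — (3), (5), derive culture_positive, start_antiviral.
Round 2 — (1), derive cough.
Round 3 — (2), derive hydration_advised.
Round 4 — (8), derive discharge_ok.
Round 5 — (7), derive fever_present.
Closure: {age_over_65, cough, culture_positive, discharge_ok, exposure_confirmed, fever_present, high_risk, hydration_advised, notify_public_health, observe_4h, order_pcr, rapid_test_pos, sore_throat, start_antiviral} — 14 facts.

14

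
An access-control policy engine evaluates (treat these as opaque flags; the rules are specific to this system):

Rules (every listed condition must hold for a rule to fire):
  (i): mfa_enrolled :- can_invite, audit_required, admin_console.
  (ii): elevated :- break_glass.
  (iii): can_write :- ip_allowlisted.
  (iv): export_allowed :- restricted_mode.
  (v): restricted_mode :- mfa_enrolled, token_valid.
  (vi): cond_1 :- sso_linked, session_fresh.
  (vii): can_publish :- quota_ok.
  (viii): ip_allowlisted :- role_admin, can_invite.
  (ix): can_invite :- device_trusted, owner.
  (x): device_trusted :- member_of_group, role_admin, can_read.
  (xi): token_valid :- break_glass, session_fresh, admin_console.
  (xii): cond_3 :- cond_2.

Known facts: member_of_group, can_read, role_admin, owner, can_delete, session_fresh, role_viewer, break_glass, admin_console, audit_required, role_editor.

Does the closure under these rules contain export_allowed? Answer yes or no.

yes

Round 1: (ii) [elevated :- break_glass.]; (x) [device_trusted :- member_of_group, role_admin, can_read.]; (xi) [token_valid :- break_glass, session_fresh, admin_console.]. Adds elevated, device_trusted, token_valid.
Round 2: (ix) [can_invite :- device_trusted, owner.]. Adds can_invite.
Round 3: (i) [mfa_enrolled :- can_invite, audit_required, admin_console.]; (viii) [ip_allowlisted :- role_admin, can_invite.]. Adds mfa_enrolled, ip_allowlisted.
Round 4: (iii) [can_write :- ip_allowlisted.]; (v) [restricted_mode :- mfa_enrolled, token_valid.]. Adds can_write, restricted_mode.
Round 5: (iv) [export_allowed :- restricted_mode.]. Adds export_allowed.
export_allowed appears in round 5, so it is derivable.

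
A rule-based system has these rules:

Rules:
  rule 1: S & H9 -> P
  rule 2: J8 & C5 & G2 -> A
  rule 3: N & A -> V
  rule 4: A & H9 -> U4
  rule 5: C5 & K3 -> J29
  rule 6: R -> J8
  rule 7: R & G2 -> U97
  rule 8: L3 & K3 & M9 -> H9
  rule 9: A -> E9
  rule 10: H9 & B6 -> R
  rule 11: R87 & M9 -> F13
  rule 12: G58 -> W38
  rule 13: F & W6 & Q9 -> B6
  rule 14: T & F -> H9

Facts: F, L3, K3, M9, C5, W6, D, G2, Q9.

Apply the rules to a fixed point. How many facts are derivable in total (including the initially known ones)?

18

Round 1 — rule 5, rule 8, rule 13, derive J29, H9, B6.
Round 2 — rule 10, derive R.
Round 3 — rule 6, rule 7, derive J8, U97.
Round 4 — rule 2, derive A.
Round 5 — rule 4, rule 9, derive U4, E9.
Closure: {A, B6, C5, D, E9, F, G2, H9, J29, J8, K3, L3, M9, Q9, R, U4, U97, W6} — 18 facts.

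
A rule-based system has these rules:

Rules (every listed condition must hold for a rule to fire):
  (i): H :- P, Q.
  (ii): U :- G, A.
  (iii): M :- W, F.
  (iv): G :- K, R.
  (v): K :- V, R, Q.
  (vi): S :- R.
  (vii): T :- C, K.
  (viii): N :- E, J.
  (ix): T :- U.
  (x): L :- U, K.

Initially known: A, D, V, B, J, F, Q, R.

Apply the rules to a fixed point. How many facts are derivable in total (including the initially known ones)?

14

Round 1 — (v), (vi), derive K, S.
Round 2 — (iv), derive G.
Round 3 — (ii), derive U.
Round 4 — (ix), (x), derive T, L.
Closure: {A, B, D, F, G, J, K, L, Q, R, S, T, U, V} — 14 facts.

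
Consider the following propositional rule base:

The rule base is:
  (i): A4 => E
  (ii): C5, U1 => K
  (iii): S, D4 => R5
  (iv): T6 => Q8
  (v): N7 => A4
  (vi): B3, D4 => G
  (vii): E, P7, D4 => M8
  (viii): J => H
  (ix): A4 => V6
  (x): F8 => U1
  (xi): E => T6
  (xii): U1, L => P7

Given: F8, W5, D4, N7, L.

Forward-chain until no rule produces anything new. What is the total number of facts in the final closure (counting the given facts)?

Round 1 — (v), (x), derive A4, U1.
Round 2 — (i), (ix), (xii), derive E, V6, P7.
Round 3 — (vii), (xi), derive M8, T6.
Round 4 — (iv), derive Q8.
Closure: {A4, D4, E, F8, L, M8, N7, P7, Q8, T6, U1, V6, W5} — 13 facts.

13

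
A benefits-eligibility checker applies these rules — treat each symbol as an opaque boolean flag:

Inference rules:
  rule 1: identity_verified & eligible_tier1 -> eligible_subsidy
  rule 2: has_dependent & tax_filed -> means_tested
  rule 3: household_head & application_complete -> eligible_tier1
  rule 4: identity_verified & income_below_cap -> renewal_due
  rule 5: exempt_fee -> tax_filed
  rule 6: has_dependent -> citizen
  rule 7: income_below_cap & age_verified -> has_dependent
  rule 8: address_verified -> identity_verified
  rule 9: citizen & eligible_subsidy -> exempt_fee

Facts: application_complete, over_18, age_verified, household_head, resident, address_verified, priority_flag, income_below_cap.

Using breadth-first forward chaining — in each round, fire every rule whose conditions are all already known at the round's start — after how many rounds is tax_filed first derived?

4

Round 1 fires rule 3, rule 7, rule 8, giving eligible_tier1, has_dependent, identity_verified.
Round 2 fires rule 1, rule 4, rule 6, giving eligible_subsidy, renewal_due, citizen.
Round 3 fires rule 9, giving exempt_fee.
Round 4 fires rule 5, giving tax_filed.
tax_filed first appears in round 4.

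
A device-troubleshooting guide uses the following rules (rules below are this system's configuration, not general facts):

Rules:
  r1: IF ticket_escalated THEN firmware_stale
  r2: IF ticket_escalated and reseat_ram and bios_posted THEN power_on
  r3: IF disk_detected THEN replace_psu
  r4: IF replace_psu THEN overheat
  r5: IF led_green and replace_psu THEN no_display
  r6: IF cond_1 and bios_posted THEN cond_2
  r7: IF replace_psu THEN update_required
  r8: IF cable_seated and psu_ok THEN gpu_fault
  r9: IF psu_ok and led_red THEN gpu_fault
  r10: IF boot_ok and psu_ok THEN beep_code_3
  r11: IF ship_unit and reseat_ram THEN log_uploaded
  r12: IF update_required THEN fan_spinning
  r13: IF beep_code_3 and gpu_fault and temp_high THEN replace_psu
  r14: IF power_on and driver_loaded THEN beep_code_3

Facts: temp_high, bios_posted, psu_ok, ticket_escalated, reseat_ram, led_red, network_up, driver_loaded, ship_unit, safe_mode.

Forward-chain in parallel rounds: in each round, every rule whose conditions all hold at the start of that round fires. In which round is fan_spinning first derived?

Round 1: r1 [IF ticket_escalated THEN firmware_stale]; r2 [IF ticket_escalated and reseat_ram and bios_posted THEN power_on]; r9 [IF psu_ok and led_red THEN gpu_fault]; r11 [IF ship_unit and reseat_ram THEN log_uploaded]. New: firmware_stale, power_on, gpu_fault, log_uploaded.
Round 2: r14 [IF power_on and driver_loaded THEN beep_code_3]. New: beep_code_3.
Round 3: r13 [IF beep_code_3 and gpu_fault and temp_high THEN replace_psu]. New: replace_psu.
Round 4: r4 [IF replace_psu THEN overheat]; r7 [IF replace_psu THEN update_required]. New: overheat, update_required.
Round 5: r12 [IF update_required THEN fan_spinning]. New: fan_spinning.
fan_spinning first appears in round 5.

5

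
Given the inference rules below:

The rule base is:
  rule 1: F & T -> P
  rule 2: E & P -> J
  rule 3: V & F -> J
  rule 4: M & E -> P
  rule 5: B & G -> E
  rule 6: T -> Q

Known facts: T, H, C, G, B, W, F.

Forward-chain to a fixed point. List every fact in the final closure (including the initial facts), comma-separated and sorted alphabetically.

Round 1: rule 1 [F & T -> P]; rule 5 [B & G -> E]; rule 6 [T -> Q]. New: P, E, Q.
Round 2: rule 2 [E & P -> J]. New: J.

B, C, E, F, G, H, J, P, Q, T, W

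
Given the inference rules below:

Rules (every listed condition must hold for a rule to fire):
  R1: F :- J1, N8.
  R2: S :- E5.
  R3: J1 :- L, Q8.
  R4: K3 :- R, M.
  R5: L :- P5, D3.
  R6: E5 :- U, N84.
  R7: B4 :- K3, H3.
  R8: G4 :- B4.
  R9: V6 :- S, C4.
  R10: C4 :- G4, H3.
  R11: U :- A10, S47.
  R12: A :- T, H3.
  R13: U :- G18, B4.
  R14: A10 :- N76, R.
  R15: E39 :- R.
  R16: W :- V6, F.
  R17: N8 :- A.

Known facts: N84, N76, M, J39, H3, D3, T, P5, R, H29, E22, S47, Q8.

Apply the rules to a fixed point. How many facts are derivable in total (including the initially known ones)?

29

Round 1: R4 [K3 :- R, M.]; R5 [L :- P5, D3.]; R12 [A :- T, H3.]; R14 [A10 :- N76, R.]; R15 [E39 :- R.]. New: K3, L, A, A10, E39.
Round 2: R3 [J1 :- L, Q8.]; R7 [B4 :- K3, H3.]; R11 [U :- A10, S47.]; R17 [N8 :- A.]. New: J1, B4, U, N8.
Round 3: R1 [F :- J1, N8.]; R6 [E5 :- U, N84.]; R8 [G4 :- B4.]. New: F, E5, G4.
Round 4: R2 [S :- E5.]; R10 [C4 :- G4, H3.]. New: S, C4.
Round 5: R9 [V6 :- S, C4.]. New: V6.
Round 6: R16 [W :- V6, F.]. New: W.
Closure: {A, A10, B4, C4, D3, E22, E39, E5, F, G4, H29, H3, J1, J39, K3, L, M, N76, N8, N84, P5, Q8, R, S, S47, T, U, V6, W} — 29 facts.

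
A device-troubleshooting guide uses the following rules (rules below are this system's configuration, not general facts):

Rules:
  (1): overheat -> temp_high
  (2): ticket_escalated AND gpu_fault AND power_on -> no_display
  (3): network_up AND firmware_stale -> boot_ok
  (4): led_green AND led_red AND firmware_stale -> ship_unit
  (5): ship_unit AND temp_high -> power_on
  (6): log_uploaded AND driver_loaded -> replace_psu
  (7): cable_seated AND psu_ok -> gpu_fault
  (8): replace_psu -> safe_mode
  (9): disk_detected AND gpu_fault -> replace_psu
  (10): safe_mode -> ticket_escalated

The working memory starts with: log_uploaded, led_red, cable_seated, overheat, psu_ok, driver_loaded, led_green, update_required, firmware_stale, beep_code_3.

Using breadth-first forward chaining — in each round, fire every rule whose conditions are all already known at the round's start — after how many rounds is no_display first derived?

4

Round 1 — (1), (4), (6), (7), derive temp_high, ship_unit, replace_psu, gpu_fault.
Round 2 — (5), (8), derive power_on, safe_mode.
Round 3 — (10), derive ticket_escalated.
Round 4 — (2), derive no_display.
no_display first appears in round 4.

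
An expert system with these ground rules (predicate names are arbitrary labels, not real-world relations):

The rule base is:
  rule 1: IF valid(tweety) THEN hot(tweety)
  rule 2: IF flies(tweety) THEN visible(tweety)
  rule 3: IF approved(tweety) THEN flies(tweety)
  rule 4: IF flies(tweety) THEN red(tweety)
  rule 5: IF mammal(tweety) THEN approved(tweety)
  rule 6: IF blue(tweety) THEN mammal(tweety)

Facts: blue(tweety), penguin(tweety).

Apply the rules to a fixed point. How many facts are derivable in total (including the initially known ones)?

Round 1: rule 6 [IF blue(tweety) THEN mammal(tweety)]. Adds mammal(tweety).
Round 2: rule 5 [IF mammal(tweety) THEN approved(tweety)]. Adds approved(tweety).
Round 3: rule 3 [IF approved(tweety) THEN flies(tweety)]. Adds flies(tweety).
Round 4: rule 2 [IF flies(tweety) THEN visible(tweety)]; rule 4 [IF flies(tweety) THEN red(tweety)]. Adds visible(tweety), red(tweety).
Closure: {approved(tweety), blue(tweety), flies(tweety), mammal(tweety), penguin(tweety), red(tweety), visible(tweety)} — 7 facts.

7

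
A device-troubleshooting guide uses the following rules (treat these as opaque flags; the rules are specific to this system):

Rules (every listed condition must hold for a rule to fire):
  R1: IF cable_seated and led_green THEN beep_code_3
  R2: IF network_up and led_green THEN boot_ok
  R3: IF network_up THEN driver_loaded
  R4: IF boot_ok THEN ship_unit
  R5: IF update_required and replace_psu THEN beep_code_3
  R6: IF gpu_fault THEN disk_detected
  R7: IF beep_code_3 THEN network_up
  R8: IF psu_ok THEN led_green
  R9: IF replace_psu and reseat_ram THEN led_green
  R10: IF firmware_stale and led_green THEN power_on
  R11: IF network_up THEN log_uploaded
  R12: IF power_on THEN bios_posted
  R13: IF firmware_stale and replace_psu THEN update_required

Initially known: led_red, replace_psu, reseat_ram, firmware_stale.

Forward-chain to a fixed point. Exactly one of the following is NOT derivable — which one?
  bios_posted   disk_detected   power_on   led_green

Round 1: R9 [IF replace_psu and reseat_ram THEN led_green]; R13 [IF firmware_stale and replace_psu THEN update_required]. New: led_green, update_required.
Round 2: R5 [IF update_required and replace_psu THEN beep_code_3]; R10 [IF firmware_stale and led_green THEN power_on]. New: beep_code_3, power_on.
Round 3: R7 [IF beep_code_3 THEN network_up]; R12 [IF power_on THEN bios_posted]. New: network_up, bios_posted.
Round 4: R2 [IF network_up and led_green THEN boot_ok]; R3 [IF network_up THEN driver_loaded]; R11 [IF network_up THEN log_uploaded]. New: boot_ok, driver_loaded, log_uploaded.
Round 5: R4 [IF boot_ok THEN ship_unit]. New: ship_unit.
Derived: led_green (round 1), bios_posted (round 3), power_on (round 2). disk_detected never appears in any round.

disk_detected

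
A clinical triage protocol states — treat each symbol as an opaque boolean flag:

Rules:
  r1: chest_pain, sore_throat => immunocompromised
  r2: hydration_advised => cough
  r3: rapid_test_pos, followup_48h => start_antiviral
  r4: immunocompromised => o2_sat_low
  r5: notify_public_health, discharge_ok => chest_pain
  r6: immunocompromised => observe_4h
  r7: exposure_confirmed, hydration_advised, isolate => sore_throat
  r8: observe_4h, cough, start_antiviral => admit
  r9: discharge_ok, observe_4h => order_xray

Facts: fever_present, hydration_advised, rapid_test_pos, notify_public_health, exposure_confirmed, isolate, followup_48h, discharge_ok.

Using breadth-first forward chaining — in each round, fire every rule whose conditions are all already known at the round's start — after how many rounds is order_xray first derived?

Round 1 — r2, r3, r5, r7, derive cough, start_antiviral, chest_pain, sore_throat.
Round 2 — r1, derive immunocompromised.
Round 3 — r4, r6, derive o2_sat_low, observe_4h.
Round 4 — r8, r9, derive admit, order_xray.
order_xray first appears in round 4.

4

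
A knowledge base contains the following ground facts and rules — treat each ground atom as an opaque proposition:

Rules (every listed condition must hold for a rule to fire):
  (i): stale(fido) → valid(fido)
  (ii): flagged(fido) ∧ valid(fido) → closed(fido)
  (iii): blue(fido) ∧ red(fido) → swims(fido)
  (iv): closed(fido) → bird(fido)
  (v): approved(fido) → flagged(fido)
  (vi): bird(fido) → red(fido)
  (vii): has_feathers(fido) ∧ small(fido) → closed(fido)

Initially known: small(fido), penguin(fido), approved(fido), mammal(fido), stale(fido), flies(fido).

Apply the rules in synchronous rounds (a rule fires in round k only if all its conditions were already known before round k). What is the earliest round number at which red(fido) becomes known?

4

Round 1 — (i), (v), derive valid(fido), flagged(fido).
Round 2 — (ii), derive closed(fido).
Round 3 — (iv), derive bird(fido).
Round 4 — (vi), derive red(fido).
red(fido) first appears in round 4.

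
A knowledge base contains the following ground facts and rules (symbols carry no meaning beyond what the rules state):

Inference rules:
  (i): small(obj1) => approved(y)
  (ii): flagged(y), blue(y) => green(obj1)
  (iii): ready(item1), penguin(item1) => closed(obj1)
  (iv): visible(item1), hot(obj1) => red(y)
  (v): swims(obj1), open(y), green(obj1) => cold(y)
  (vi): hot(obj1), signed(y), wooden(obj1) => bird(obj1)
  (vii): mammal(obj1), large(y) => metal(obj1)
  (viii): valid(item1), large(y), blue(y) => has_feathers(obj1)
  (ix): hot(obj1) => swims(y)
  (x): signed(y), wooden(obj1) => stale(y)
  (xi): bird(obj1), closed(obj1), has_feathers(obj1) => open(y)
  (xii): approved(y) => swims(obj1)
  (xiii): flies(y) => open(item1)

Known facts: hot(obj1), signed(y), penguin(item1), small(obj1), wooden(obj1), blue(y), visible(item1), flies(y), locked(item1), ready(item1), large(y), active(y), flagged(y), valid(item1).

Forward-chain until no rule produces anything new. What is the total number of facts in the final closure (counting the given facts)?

26

Round 1 — (i), (ii), (iii), (iv), (vi), (viii), (ix), (x), (xiii), derive approved(y), green(obj1), closed(obj1), red(y), bird(obj1), has_feathers(obj1), swims(y), stale(y), open(item1).
Round 2 — (xi), (xii), derive open(y), swims(obj1).
Round 3 — (v), derive cold(y).
Closure: {active(y), approved(y), bird(obj1), blue(y), closed(obj1), cold(y), flagged(y), flies(y), green(obj1), has_feathers(obj1), hot(obj1), large(y), locked(item1), open(item1), open(y), penguin(item1), ready(item1), red(y), signed(y), small(obj1), stale(y), swims(obj1), swims(y), valid(item1), visible(item1), wooden(obj1)} — 26 facts.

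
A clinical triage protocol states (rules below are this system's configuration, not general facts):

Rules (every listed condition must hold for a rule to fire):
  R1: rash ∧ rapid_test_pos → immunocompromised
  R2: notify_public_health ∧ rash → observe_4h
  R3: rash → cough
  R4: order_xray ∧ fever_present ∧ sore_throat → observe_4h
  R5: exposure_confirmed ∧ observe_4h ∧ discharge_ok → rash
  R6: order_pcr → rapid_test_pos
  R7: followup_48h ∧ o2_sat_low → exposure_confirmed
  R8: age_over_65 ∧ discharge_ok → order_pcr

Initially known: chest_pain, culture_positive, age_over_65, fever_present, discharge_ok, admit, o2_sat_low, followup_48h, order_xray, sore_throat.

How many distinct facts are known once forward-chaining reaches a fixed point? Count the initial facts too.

[1] R4 [order_xray ∧ fever_present ∧ sore_throat → observe_4h]; R7 [followup_48h ∧ o2_sat_low → exposure_confirmed]; R8 [age_over_65 ∧ discharge_ok → order_pcr]. ⇒ new: observe_4h, exposure_confirmed, order_pcr.
[2] R5 [exposure_confirmed ∧ observe_4h ∧ discharge_ok → rash]; R6 [order_pcr → rapid_test_pos]. ⇒ new: rash, rapid_test_pos.
[3] R1 [rash ∧ rapid_test_pos → immunocompromised]; R3 [rash → cough]. ⇒ new: immunocompromised, cough.
Closure: {admit, age_over_65, chest_pain, cough, culture_positive, discharge_ok, exposure_confirmed, fever_present, followup_48h, immunocompromised, o2_sat_low, observe_4h, order_pcr, order_xray, rapid_test_pos, rash, sore_throat} — 17 facts.

17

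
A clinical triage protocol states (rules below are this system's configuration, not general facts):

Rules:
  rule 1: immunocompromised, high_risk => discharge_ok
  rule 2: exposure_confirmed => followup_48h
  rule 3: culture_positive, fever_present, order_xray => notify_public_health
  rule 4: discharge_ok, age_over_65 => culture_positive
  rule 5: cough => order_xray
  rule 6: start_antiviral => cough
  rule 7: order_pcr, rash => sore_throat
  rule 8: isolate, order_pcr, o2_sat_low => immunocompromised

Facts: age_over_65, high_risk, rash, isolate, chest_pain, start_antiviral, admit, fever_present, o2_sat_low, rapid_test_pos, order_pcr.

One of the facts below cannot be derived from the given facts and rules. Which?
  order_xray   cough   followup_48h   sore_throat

Round 1 — rule 6, rule 7, rule 8, derive cough, sore_throat, immunocompromised.
Round 2 — rule 1, rule 5, derive discharge_ok, order_xray.
Round 3 — rule 4, derive culture_positive.
Round 4 — rule 3, derive notify_public_health.
Derived: cough (round 1), sore_throat (round 1), order_xray (round 2). followup_48h never appears in any round.

followup_48h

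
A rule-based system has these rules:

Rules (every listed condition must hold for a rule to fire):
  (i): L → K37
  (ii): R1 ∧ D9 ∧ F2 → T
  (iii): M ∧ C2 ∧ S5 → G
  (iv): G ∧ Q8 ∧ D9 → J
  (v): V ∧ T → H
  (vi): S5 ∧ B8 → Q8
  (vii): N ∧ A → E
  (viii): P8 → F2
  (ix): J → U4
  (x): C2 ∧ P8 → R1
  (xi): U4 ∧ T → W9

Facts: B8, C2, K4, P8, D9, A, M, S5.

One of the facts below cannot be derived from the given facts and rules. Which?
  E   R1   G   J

Round 1 — (iii), (vi), (viii), (x), derive G, Q8, F2, R1.
Round 2 — (ii), (iv), derive T, J.
Round 3 — (ix), derive U4.
Round 4 — (xi), derive W9.
Derived: R1 (round 1), G (round 1), J (round 2). E never appears in any round.

E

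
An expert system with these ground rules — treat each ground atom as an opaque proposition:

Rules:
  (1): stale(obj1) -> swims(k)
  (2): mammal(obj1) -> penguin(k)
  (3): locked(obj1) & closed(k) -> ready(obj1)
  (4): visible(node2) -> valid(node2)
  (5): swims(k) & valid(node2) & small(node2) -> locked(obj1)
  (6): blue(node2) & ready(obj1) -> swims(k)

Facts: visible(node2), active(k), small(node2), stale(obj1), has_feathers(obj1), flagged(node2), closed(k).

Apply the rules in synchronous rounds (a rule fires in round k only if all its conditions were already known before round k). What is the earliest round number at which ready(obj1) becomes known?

Round 1 fires (1), (4), giving swims(k), valid(node2).
Round 2 fires (5), giving locked(obj1).
Round 3 fires (3), giving ready(obj1).
ready(obj1) first appears in round 3.

3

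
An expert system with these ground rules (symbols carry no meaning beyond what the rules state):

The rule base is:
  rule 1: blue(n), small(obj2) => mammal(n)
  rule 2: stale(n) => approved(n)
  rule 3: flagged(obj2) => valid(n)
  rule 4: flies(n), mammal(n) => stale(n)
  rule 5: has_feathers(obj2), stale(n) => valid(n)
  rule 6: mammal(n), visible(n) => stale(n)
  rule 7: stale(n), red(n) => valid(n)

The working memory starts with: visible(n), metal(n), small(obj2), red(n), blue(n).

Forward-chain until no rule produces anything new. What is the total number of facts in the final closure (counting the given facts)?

9

Round 1 — rule 1, derive mammal(n).
Round 2 — rule 6, derive stale(n).
Round 3 — rule 2, rule 7, derive approved(n), valid(n).
Closure: {approved(n), blue(n), mammal(n), metal(n), red(n), small(obj2), stale(n), valid(n), visible(n)} — 9 facts.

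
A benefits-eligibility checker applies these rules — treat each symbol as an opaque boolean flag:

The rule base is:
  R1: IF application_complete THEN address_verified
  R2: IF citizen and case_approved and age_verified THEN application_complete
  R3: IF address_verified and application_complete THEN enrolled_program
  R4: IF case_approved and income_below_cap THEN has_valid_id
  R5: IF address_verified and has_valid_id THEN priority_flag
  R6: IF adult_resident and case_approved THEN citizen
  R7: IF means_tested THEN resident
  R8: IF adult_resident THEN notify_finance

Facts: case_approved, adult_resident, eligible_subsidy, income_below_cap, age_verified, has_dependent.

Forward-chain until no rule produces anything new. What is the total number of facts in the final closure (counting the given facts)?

Round 1: R4 [IF case_approved and income_below_cap THEN has_valid_id]; R6 [IF adult_resident and case_approved THEN citizen]; R8 [IF adult_resident THEN notify_finance]. New: has_valid_id, citizen, notify_finance.
Round 2: R2 [IF citizen and case_approved and age_verified THEN application_complete]. New: application_complete.
Round 3: R1 [IF application_complete THEN address_verified]. New: address_verified.
Round 4: R3 [IF address_verified and application_complete THEN enrolled_program]; R5 [IF address_verified and has_valid_id THEN priority_flag]. New: enrolled_program, priority_flag.
Closure: {address_verified, adult_resident, age_verified, application_complete, case_approved, citizen, eligible_subsidy, enrolled_program, has_dependent, has_valid_id, income_below_cap, notify_finance, priority_flag} — 13 facts.

13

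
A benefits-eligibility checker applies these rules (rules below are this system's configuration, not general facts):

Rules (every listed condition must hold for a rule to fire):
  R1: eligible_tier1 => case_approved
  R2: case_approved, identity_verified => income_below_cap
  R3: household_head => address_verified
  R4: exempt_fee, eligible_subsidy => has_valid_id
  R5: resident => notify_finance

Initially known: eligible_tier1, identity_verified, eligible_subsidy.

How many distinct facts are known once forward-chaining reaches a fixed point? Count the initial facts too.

5

Round 1 fires R1, giving case_approved.
Round 2 fires R2, giving income_below_cap.
Closure: {case_approved, eligible_subsidy, eligible_tier1, identity_verified, income_below_cap} — 5 facts.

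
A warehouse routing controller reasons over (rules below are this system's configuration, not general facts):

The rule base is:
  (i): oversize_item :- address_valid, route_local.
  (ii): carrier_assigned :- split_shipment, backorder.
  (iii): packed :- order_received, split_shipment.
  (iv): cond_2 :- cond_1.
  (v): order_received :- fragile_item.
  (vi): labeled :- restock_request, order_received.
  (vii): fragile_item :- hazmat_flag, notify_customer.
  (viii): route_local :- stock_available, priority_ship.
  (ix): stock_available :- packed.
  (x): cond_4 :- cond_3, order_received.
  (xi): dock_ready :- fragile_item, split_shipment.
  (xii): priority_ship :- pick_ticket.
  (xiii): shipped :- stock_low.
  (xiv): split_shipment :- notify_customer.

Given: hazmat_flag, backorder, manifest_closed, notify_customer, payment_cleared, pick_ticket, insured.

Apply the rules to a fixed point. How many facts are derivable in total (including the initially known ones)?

[1] (vii) [fragile_item :- hazmat_flag, notify_customer.]; (xii) [priority_ship :- pick_ticket.]; (xiv) [split_shipment :- notify_customer.]. ⇒ new: fragile_item, priority_ship, split_shipment.
[2] (ii) [carrier_assigned :- split_shipment, backorder.]; (v) [order_received :- fragile_item.]; (xi) [dock_ready :- fragile_item, split_shipment.]. ⇒ new: carrier_assigned, order_received, dock_ready.
[3] (iii) [packed :- order_received, split_shipment.]. ⇒ new: packed.
[4] (ix) [stock_available :- packed.]. ⇒ new: stock_available.
[5] (viii) [route_local :- stock_available, priority_ship.]. ⇒ new: route_local.
Closure: {backorder, carrier_assigned, dock_ready, fragile_item, hazmat_flag, insured, manifest_closed, notify_customer, order_received, packed, payment_cleared, pick_ticket, priority_ship, route_local, split_shipment, stock_available} — 16 facts.

16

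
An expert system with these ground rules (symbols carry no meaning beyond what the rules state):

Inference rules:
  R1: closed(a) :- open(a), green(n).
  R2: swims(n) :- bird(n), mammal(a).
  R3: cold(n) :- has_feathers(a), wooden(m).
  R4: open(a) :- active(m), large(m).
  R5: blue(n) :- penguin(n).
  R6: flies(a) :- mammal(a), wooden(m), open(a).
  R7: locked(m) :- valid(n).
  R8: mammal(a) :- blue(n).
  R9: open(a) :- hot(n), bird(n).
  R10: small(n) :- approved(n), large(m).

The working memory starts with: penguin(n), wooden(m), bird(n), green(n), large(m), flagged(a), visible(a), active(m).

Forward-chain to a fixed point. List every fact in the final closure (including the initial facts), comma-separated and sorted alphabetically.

[1] R4 [open(a) :- active(m), large(m).]; R5 [blue(n) :- penguin(n).]. ⇒ new: open(a), blue(n).
[2] R1 [closed(a) :- open(a), green(n).]; R8 [mammal(a) :- blue(n).]. ⇒ new: closed(a), mammal(a).
[3] R2 [swims(n) :- bird(n), mammal(a).]; R6 [flies(a) :- mammal(a), wooden(m), open(a).]. ⇒ new: swims(n), flies(a).

active(m), bird(n), blue(n), closed(a), flagged(a), flies(a), green(n), large(m), mammal(a), open(a), penguin(n), swims(n), visible(a), wooden(m)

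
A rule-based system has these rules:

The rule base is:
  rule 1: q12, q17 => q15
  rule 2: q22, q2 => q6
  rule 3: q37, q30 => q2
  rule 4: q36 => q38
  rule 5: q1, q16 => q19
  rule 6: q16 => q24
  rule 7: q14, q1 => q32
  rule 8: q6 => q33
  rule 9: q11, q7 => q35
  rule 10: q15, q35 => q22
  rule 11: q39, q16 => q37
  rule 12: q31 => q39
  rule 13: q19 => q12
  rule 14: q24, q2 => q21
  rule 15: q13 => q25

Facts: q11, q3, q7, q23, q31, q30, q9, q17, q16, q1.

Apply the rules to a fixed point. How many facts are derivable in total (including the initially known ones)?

22

[1] rule 5 [q1, q16 => q19]; rule 6 [q16 => q24]; rule 9 [q11, q7 => q35]; rule 12 [q31 => q39]. ⇒ new: q19, q24, q35, q39.
[2] rule 11 [q39, q16 => q37]; rule 13 [q19 => q12]. ⇒ new: q37, q12.
[3] rule 1 [q12, q17 => q15]; rule 3 [q37, q30 => q2]. ⇒ new: q15, q2.
[4] rule 10 [q15, q35 => q22]; rule 14 [q24, q2 => q21]. ⇒ new: q22, q21.
[5] rule 2 [q22, q2 => q6]. ⇒ new: q6.
[6] rule 8 [q6 => q33]. ⇒ new: q33.
Closure: {q1, q11, q12, q15, q16, q17, q19, q2, q21, q22, q23, q24, q3, q30, q31, q33, q35, q37, q39, q6, q7, q9} — 22 facts.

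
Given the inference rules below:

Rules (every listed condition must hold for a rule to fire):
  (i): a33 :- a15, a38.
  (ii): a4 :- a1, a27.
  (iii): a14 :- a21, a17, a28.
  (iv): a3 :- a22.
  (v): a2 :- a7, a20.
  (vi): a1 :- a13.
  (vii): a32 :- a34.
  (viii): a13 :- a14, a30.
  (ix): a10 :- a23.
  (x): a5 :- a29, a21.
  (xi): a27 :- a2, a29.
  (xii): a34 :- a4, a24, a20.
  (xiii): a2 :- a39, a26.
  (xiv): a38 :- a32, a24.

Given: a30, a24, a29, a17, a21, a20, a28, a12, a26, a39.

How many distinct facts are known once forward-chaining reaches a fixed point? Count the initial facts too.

20

Round 1: (iii) [a14 :- a21, a17, a28.]; (x) [a5 :- a29, a21.]; (xiii) [a2 :- a39, a26.]. Adds a14, a5, a2.
Round 2: (viii) [a13 :- a14, a30.]; (xi) [a27 :- a2, a29.]. Adds a13, a27.
Round 3: (vi) [a1 :- a13.]. Adds a1.
Round 4: (ii) [a4 :- a1, a27.]. Adds a4.
Round 5: (xii) [a34 :- a4, a24, a20.]. Adds a34.
Round 6: (vii) [a32 :- a34.]. Adds a32.
Round 7: (xiv) [a38 :- a32, a24.]. Adds a38.
Closure: {a1, a12, a13, a14, a17, a2, a20, a21, a24, a26, a27, a28, a29, a30, a32, a34, a38, a39, a4, a5} — 20 facts.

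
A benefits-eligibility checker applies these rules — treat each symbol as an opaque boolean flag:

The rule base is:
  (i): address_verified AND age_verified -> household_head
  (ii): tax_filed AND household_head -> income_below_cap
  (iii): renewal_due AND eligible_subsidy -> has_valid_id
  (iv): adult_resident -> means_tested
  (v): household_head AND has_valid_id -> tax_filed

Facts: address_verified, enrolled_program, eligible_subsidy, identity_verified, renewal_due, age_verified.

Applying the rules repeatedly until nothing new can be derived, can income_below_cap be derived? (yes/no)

yes

Round 1: (i) [address_verified AND age_verified -> household_head]; (iii) [renewal_due AND eligible_subsidy -> has_valid_id]. Adds household_head, has_valid_id.
Round 2: (v) [household_head AND has_valid_id -> tax_filed]. Adds tax_filed.
Round 3: (ii) [tax_filed AND household_head -> income_below_cap]. Adds income_below_cap.
income_below_cap appears in round 3, so it is derivable.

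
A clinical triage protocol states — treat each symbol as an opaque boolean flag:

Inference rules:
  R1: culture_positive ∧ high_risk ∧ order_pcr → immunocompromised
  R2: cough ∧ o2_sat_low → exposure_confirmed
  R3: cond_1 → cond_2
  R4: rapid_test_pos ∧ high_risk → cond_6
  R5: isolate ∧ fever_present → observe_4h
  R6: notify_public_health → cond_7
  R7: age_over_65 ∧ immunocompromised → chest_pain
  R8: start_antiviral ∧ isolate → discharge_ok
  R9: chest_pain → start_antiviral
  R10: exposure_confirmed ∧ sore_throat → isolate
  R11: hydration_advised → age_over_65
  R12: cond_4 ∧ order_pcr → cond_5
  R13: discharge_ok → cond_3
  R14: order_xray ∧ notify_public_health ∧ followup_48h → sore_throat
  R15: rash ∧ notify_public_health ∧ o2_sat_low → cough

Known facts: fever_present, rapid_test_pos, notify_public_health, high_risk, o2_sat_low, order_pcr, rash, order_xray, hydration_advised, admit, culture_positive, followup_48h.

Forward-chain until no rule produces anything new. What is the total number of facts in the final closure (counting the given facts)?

[1] R1 [culture_positive ∧ high_risk ∧ order_pcr → immunocompromised]; R4 [rapid_test_pos ∧ high_risk → cond_6]; R6 [notify_public_health → cond_7]; R11 [hydration_advised → age_over_65]; R14 [order_xray ∧ notify_public_health ∧ followup_48h → sore_throat]; R15 [rash ∧ notify_public_health ∧ o2_sat_low → cough]. ⇒ new: immunocompromised, cond_6, cond_7, age_over_65, sore_throat, cough.
[2] R2 [cough ∧ o2_sat_low → exposure_confirmed]; R7 [age_over_65 ∧ immunocompromised → chest_pain]. ⇒ new: exposure_confirmed, chest_pain.
[3] R9 [chest_pain → start_antiviral]; R10 [exposure_confirmed ∧ sore_throat → isolate]. ⇒ new: start_antiviral, isolate.
[4] R5 [isolate ∧ fever_present → observe_4h]; R8 [start_antiviral ∧ isolate → discharge_ok]. ⇒ new: observe_4h, discharge_ok.
[5] R13 [discharge_ok → cond_3]. ⇒ new: cond_3.
Closure: {admit, age_over_65, chest_pain, cond_3, cond_6, cond_7, cough, culture_positive, discharge_ok, exposure_confirmed, fever_present, followup_48h, high_risk, hydration_advised, immunocompromised, isolate, notify_public_health, o2_sat_low, observe_4h, order_pcr, order_xray, rapid_test_pos, rash, sore_throat, start_antiviral} — 25 facts.

25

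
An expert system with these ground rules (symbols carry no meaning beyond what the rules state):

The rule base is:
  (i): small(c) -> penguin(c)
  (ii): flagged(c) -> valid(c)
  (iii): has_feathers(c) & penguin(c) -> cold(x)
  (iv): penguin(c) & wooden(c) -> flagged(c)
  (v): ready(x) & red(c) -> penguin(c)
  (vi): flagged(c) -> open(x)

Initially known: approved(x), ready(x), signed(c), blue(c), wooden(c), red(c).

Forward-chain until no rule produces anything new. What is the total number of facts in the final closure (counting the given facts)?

10

[1] (v) [ready(x) & red(c) -> penguin(c)]. ⇒ new: penguin(c).
[2] (iv) [penguin(c) & wooden(c) -> flagged(c)]. ⇒ new: flagged(c).
[3] (ii) [flagged(c) -> valid(c)]; (vi) [flagged(c) -> open(x)]. ⇒ new: valid(c), open(x).
Closure: {approved(x), blue(c), flagged(c), open(x), penguin(c), ready(x), red(c), signed(c), valid(c), wooden(c)} — 10 facts.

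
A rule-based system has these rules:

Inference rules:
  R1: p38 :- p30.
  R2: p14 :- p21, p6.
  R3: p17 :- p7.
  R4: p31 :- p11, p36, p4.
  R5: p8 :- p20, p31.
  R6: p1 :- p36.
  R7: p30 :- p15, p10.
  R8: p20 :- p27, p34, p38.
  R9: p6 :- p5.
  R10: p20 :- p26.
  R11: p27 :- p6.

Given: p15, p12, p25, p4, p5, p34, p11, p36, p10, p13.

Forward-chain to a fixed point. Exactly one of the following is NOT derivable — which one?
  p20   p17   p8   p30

p17

Round 1 fires R4, R6, R7, R9, giving p31, p1, p30, p6.
Round 2 fires R1, R11, giving p38, p27.
Round 3 fires R8, giving p20.
Round 4 fires R5, giving p8.
Derived: p30 (round 1), p8 (round 4), p20 (round 3). p17 never appears in any round.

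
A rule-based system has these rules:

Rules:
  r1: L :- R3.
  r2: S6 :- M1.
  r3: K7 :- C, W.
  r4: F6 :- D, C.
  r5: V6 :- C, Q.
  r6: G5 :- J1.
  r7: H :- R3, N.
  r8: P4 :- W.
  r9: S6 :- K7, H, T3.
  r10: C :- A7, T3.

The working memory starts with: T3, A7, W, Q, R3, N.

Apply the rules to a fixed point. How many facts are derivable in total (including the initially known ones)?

Round 1 — r1, r7, r8, r10, derive L, H, P4, C.
Round 2 — r3, r5, derive K7, V6.
Round 3 — r9, derive S6.
Closure: {A7, C, H, K7, L, N, P4, Q, R3, S6, T3, V6, W} — 13 facts.

13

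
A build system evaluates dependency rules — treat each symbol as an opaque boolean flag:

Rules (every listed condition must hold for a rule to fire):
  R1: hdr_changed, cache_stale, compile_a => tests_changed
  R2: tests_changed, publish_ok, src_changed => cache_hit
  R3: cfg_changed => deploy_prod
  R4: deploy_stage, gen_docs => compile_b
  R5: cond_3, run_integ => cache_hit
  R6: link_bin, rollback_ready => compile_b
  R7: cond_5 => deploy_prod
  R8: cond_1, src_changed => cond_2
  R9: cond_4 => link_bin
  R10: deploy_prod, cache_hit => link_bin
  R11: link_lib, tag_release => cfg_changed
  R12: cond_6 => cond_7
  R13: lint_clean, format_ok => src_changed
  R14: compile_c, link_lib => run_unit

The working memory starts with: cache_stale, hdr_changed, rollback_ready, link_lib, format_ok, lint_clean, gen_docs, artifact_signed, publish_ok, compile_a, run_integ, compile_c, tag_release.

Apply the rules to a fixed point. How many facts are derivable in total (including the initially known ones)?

Round 1: R1 [hdr_changed, cache_stale, compile_a => tests_changed]; R11 [link_lib, tag_release => cfg_changed]; R13 [lint_clean, format_ok => src_changed]; R14 [compile_c, link_lib => run_unit]. Adds tests_changed, cfg_changed, src_changed, run_unit.
Round 2: R2 [tests_changed, publish_ok, src_changed => cache_hit]; R3 [cfg_changed => deploy_prod]. Adds cache_hit, deploy_prod.
Round 3: R10 [deploy_prod, cache_hit => link_bin]. Adds link_bin.
Round 4: R6 [link_bin, rollback_ready => compile_b]. Adds compile_b.
Closure: {artifact_signed, cache_hit, cache_stale, cfg_changed, compile_a, compile_b, compile_c, deploy_prod, format_ok, gen_docs, hdr_changed, link_bin, link_lib, lint_clean, publish_ok, rollback_ready, run_integ, run_unit, src_changed, tag_release, tests_changed} — 21 facts.

21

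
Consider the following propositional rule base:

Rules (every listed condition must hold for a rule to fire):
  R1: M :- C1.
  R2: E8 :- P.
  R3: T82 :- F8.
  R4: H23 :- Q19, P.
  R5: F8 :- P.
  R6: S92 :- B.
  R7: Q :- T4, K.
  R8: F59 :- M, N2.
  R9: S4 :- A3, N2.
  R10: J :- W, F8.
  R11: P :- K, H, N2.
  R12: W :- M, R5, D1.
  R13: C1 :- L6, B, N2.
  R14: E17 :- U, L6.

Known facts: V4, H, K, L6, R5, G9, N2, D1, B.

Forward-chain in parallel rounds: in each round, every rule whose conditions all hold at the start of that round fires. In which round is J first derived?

[1] R6 [S92 :- B.]; R11 [P :- K, H, N2.]; R13 [C1 :- L6, B, N2.]. ⇒ new: S92, P, C1.
[2] R1 [M :- C1.]; R2 [E8 :- P.]; R5 [F8 :- P.]. ⇒ new: M, E8, F8.
[3] R3 [T82 :- F8.]; R8 [F59 :- M, N2.]; R12 [W :- M, R5, D1.]. ⇒ new: T82, F59, W.
[4] R10 [J :- W, F8.]. ⇒ new: J.
J first appears in round 4.

4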